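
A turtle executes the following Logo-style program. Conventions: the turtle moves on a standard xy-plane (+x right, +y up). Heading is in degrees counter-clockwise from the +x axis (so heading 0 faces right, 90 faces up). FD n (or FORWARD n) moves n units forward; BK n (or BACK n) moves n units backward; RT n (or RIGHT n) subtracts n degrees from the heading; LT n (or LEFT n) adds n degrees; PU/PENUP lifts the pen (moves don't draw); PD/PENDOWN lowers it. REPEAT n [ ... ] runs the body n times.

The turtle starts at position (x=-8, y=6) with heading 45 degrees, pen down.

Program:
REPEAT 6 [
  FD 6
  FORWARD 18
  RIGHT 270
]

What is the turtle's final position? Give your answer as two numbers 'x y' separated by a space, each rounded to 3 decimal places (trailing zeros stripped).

Executing turtle program step by step:
Start: pos=(-8,6), heading=45, pen down
REPEAT 6 [
  -- iteration 1/6 --
  FD 6: (-8,6) -> (-3.757,10.243) [heading=45, draw]
  FD 18: (-3.757,10.243) -> (8.971,22.971) [heading=45, draw]
  RT 270: heading 45 -> 135
  -- iteration 2/6 --
  FD 6: (8.971,22.971) -> (4.728,27.213) [heading=135, draw]
  FD 18: (4.728,27.213) -> (-8,39.941) [heading=135, draw]
  RT 270: heading 135 -> 225
  -- iteration 3/6 --
  FD 6: (-8,39.941) -> (-12.243,35.698) [heading=225, draw]
  FD 18: (-12.243,35.698) -> (-24.971,22.971) [heading=225, draw]
  RT 270: heading 225 -> 315
  -- iteration 4/6 --
  FD 6: (-24.971,22.971) -> (-20.728,18.728) [heading=315, draw]
  FD 18: (-20.728,18.728) -> (-8,6) [heading=315, draw]
  RT 270: heading 315 -> 45
  -- iteration 5/6 --
  FD 6: (-8,6) -> (-3.757,10.243) [heading=45, draw]
  FD 18: (-3.757,10.243) -> (8.971,22.971) [heading=45, draw]
  RT 270: heading 45 -> 135
  -- iteration 6/6 --
  FD 6: (8.971,22.971) -> (4.728,27.213) [heading=135, draw]
  FD 18: (4.728,27.213) -> (-8,39.941) [heading=135, draw]
  RT 270: heading 135 -> 225
]
Final: pos=(-8,39.941), heading=225, 12 segment(s) drawn

Answer: -8 39.941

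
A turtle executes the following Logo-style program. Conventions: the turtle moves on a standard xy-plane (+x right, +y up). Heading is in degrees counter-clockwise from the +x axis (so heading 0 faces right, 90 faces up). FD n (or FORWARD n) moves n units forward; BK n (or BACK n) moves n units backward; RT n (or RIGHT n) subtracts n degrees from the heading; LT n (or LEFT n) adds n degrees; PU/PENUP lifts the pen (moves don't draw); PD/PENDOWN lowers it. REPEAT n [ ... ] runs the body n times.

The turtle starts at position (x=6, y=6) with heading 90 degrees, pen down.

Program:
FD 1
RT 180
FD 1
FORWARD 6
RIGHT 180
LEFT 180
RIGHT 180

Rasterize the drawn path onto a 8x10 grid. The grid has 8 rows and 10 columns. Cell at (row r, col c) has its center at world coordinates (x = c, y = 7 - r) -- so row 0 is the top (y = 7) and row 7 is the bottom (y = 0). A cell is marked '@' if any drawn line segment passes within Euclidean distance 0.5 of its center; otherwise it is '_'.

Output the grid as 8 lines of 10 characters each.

Answer: ______@___
______@___
______@___
______@___
______@___
______@___
______@___
______@___

Derivation:
Segment 0: (6,6) -> (6,7)
Segment 1: (6,7) -> (6,6)
Segment 2: (6,6) -> (6,0)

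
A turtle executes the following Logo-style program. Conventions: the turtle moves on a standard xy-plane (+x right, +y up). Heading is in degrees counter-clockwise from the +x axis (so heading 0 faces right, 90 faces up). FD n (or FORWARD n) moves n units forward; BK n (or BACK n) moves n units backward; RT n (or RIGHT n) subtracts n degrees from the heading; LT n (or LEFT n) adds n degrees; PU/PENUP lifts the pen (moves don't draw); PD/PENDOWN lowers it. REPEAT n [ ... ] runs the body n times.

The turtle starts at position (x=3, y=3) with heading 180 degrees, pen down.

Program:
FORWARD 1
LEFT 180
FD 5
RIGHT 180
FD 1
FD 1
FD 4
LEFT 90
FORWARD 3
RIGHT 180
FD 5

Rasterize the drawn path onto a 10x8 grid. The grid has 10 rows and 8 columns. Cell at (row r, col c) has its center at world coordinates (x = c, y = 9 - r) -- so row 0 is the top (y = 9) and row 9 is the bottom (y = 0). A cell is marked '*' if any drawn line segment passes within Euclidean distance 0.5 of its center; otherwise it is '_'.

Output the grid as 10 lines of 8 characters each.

Segment 0: (3,3) -> (2,3)
Segment 1: (2,3) -> (7,3)
Segment 2: (7,3) -> (6,3)
Segment 3: (6,3) -> (5,3)
Segment 4: (5,3) -> (1,3)
Segment 5: (1,3) -> (1,-0)
Segment 6: (1,-0) -> (1,5)

Answer: ________
________
________
________
_*______
_*______
_*******
_*______
_*______
_*______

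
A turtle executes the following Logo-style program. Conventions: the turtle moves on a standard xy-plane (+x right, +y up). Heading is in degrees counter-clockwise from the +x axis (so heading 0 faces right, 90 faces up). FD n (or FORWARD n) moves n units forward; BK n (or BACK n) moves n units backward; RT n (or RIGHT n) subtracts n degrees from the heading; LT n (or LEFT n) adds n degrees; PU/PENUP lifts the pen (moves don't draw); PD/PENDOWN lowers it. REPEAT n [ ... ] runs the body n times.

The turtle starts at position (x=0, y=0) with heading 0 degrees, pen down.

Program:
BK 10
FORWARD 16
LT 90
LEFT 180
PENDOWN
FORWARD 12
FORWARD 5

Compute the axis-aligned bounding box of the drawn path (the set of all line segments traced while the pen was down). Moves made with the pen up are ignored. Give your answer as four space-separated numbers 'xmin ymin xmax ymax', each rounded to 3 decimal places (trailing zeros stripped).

Executing turtle program step by step:
Start: pos=(0,0), heading=0, pen down
BK 10: (0,0) -> (-10,0) [heading=0, draw]
FD 16: (-10,0) -> (6,0) [heading=0, draw]
LT 90: heading 0 -> 90
LT 180: heading 90 -> 270
PD: pen down
FD 12: (6,0) -> (6,-12) [heading=270, draw]
FD 5: (6,-12) -> (6,-17) [heading=270, draw]
Final: pos=(6,-17), heading=270, 4 segment(s) drawn

Segment endpoints: x in {-10, 0, 6, 6, 6}, y in {-17, -12, 0}
xmin=-10, ymin=-17, xmax=6, ymax=0

Answer: -10 -17 6 0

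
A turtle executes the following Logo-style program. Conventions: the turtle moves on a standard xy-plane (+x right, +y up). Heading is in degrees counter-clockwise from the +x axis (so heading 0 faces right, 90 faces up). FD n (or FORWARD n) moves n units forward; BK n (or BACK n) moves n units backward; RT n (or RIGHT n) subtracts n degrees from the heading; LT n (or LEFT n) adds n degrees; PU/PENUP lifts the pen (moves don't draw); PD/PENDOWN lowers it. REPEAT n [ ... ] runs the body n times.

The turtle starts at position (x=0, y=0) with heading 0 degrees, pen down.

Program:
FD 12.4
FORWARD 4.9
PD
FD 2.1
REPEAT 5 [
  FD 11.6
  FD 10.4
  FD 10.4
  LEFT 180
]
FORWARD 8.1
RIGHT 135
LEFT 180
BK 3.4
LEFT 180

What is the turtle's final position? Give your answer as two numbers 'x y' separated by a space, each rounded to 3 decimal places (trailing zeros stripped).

Executing turtle program step by step:
Start: pos=(0,0), heading=0, pen down
FD 12.4: (0,0) -> (12.4,0) [heading=0, draw]
FD 4.9: (12.4,0) -> (17.3,0) [heading=0, draw]
PD: pen down
FD 2.1: (17.3,0) -> (19.4,0) [heading=0, draw]
REPEAT 5 [
  -- iteration 1/5 --
  FD 11.6: (19.4,0) -> (31,0) [heading=0, draw]
  FD 10.4: (31,0) -> (41.4,0) [heading=0, draw]
  FD 10.4: (41.4,0) -> (51.8,0) [heading=0, draw]
  LT 180: heading 0 -> 180
  -- iteration 2/5 --
  FD 11.6: (51.8,0) -> (40.2,0) [heading=180, draw]
  FD 10.4: (40.2,0) -> (29.8,0) [heading=180, draw]
  FD 10.4: (29.8,0) -> (19.4,0) [heading=180, draw]
  LT 180: heading 180 -> 0
  -- iteration 3/5 --
  FD 11.6: (19.4,0) -> (31,0) [heading=0, draw]
  FD 10.4: (31,0) -> (41.4,0) [heading=0, draw]
  FD 10.4: (41.4,0) -> (51.8,0) [heading=0, draw]
  LT 180: heading 0 -> 180
  -- iteration 4/5 --
  FD 11.6: (51.8,0) -> (40.2,0) [heading=180, draw]
  FD 10.4: (40.2,0) -> (29.8,0) [heading=180, draw]
  FD 10.4: (29.8,0) -> (19.4,0) [heading=180, draw]
  LT 180: heading 180 -> 0
  -- iteration 5/5 --
  FD 11.6: (19.4,0) -> (31,0) [heading=0, draw]
  FD 10.4: (31,0) -> (41.4,0) [heading=0, draw]
  FD 10.4: (41.4,0) -> (51.8,0) [heading=0, draw]
  LT 180: heading 0 -> 180
]
FD 8.1: (51.8,0) -> (43.7,0) [heading=180, draw]
RT 135: heading 180 -> 45
LT 180: heading 45 -> 225
BK 3.4: (43.7,0) -> (46.104,2.404) [heading=225, draw]
LT 180: heading 225 -> 45
Final: pos=(46.104,2.404), heading=45, 20 segment(s) drawn

Answer: 46.104 2.404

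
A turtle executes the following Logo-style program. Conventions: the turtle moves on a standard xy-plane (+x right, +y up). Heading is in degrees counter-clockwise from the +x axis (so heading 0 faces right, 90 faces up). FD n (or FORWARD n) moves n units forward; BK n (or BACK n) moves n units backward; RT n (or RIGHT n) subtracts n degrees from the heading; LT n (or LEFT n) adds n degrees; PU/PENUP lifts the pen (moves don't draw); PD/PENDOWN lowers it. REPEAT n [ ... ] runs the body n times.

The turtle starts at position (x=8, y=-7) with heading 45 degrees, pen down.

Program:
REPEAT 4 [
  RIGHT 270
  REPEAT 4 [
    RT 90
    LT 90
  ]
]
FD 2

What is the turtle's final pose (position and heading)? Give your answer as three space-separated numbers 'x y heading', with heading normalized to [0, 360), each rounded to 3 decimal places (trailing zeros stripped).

Executing turtle program step by step:
Start: pos=(8,-7), heading=45, pen down
REPEAT 4 [
  -- iteration 1/4 --
  RT 270: heading 45 -> 135
  REPEAT 4 [
    -- iteration 1/4 --
    RT 90: heading 135 -> 45
    LT 90: heading 45 -> 135
    -- iteration 2/4 --
    RT 90: heading 135 -> 45
    LT 90: heading 45 -> 135
    -- iteration 3/4 --
    RT 90: heading 135 -> 45
    LT 90: heading 45 -> 135
    -- iteration 4/4 --
    RT 90: heading 135 -> 45
    LT 90: heading 45 -> 135
  ]
  -- iteration 2/4 --
  RT 270: heading 135 -> 225
  REPEAT 4 [
    -- iteration 1/4 --
    RT 90: heading 225 -> 135
    LT 90: heading 135 -> 225
    -- iteration 2/4 --
    RT 90: heading 225 -> 135
    LT 90: heading 135 -> 225
    -- iteration 3/4 --
    RT 90: heading 225 -> 135
    LT 90: heading 135 -> 225
    -- iteration 4/4 --
    RT 90: heading 225 -> 135
    LT 90: heading 135 -> 225
  ]
  -- iteration 3/4 --
  RT 270: heading 225 -> 315
  REPEAT 4 [
    -- iteration 1/4 --
    RT 90: heading 315 -> 225
    LT 90: heading 225 -> 315
    -- iteration 2/4 --
    RT 90: heading 315 -> 225
    LT 90: heading 225 -> 315
    -- iteration 3/4 --
    RT 90: heading 315 -> 225
    LT 90: heading 225 -> 315
    -- iteration 4/4 --
    RT 90: heading 315 -> 225
    LT 90: heading 225 -> 315
  ]
  -- iteration 4/4 --
  RT 270: heading 315 -> 45
  REPEAT 4 [
    -- iteration 1/4 --
    RT 90: heading 45 -> 315
    LT 90: heading 315 -> 45
    -- iteration 2/4 --
    RT 90: heading 45 -> 315
    LT 90: heading 315 -> 45
    -- iteration 3/4 --
    RT 90: heading 45 -> 315
    LT 90: heading 315 -> 45
    -- iteration 4/4 --
    RT 90: heading 45 -> 315
    LT 90: heading 315 -> 45
  ]
]
FD 2: (8,-7) -> (9.414,-5.586) [heading=45, draw]
Final: pos=(9.414,-5.586), heading=45, 1 segment(s) drawn

Answer: 9.414 -5.586 45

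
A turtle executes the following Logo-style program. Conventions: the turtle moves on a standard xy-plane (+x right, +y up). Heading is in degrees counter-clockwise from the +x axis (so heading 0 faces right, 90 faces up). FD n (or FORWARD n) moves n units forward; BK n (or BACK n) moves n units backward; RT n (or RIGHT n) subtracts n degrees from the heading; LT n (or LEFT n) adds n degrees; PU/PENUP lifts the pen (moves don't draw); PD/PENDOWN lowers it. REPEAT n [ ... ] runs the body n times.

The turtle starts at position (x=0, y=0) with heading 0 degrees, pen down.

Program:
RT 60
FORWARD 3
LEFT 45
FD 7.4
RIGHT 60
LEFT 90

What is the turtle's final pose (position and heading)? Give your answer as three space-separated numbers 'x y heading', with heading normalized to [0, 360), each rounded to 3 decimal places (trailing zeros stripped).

Executing turtle program step by step:
Start: pos=(0,0), heading=0, pen down
RT 60: heading 0 -> 300
FD 3: (0,0) -> (1.5,-2.598) [heading=300, draw]
LT 45: heading 300 -> 345
FD 7.4: (1.5,-2.598) -> (8.648,-4.513) [heading=345, draw]
RT 60: heading 345 -> 285
LT 90: heading 285 -> 15
Final: pos=(8.648,-4.513), heading=15, 2 segment(s) drawn

Answer: 8.648 -4.513 15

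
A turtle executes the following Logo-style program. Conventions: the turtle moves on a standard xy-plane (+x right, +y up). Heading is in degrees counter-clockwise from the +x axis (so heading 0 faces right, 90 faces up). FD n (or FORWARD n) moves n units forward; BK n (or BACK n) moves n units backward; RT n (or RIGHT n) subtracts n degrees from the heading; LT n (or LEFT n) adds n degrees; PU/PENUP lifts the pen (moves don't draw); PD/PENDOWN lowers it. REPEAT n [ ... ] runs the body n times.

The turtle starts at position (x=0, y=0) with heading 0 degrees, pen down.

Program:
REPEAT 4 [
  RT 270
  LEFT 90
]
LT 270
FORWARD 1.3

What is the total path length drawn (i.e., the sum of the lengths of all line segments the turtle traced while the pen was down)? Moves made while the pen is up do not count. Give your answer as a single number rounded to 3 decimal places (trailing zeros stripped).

Executing turtle program step by step:
Start: pos=(0,0), heading=0, pen down
REPEAT 4 [
  -- iteration 1/4 --
  RT 270: heading 0 -> 90
  LT 90: heading 90 -> 180
  -- iteration 2/4 --
  RT 270: heading 180 -> 270
  LT 90: heading 270 -> 0
  -- iteration 3/4 --
  RT 270: heading 0 -> 90
  LT 90: heading 90 -> 180
  -- iteration 4/4 --
  RT 270: heading 180 -> 270
  LT 90: heading 270 -> 0
]
LT 270: heading 0 -> 270
FD 1.3: (0,0) -> (0,-1.3) [heading=270, draw]
Final: pos=(0,-1.3), heading=270, 1 segment(s) drawn

Segment lengths:
  seg 1: (0,0) -> (0,-1.3), length = 1.3
Total = 1.3

Answer: 1.3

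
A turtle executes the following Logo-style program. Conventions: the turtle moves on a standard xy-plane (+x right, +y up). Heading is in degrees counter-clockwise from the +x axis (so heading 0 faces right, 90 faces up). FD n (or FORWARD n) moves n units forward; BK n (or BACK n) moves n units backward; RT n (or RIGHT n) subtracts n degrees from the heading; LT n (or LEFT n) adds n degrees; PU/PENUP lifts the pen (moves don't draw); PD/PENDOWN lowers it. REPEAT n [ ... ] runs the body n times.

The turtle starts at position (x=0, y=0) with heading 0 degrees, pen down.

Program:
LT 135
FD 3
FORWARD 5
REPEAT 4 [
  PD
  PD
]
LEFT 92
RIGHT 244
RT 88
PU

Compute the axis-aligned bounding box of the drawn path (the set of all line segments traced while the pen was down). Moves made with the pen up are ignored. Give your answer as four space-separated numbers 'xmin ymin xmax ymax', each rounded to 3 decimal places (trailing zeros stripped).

Executing turtle program step by step:
Start: pos=(0,0), heading=0, pen down
LT 135: heading 0 -> 135
FD 3: (0,0) -> (-2.121,2.121) [heading=135, draw]
FD 5: (-2.121,2.121) -> (-5.657,5.657) [heading=135, draw]
REPEAT 4 [
  -- iteration 1/4 --
  PD: pen down
  PD: pen down
  -- iteration 2/4 --
  PD: pen down
  PD: pen down
  -- iteration 3/4 --
  PD: pen down
  PD: pen down
  -- iteration 4/4 --
  PD: pen down
  PD: pen down
]
LT 92: heading 135 -> 227
RT 244: heading 227 -> 343
RT 88: heading 343 -> 255
PU: pen up
Final: pos=(-5.657,5.657), heading=255, 2 segment(s) drawn

Segment endpoints: x in {-5.657, -2.121, 0}, y in {0, 2.121, 5.657}
xmin=-5.657, ymin=0, xmax=0, ymax=5.657

Answer: -5.657 0 0 5.657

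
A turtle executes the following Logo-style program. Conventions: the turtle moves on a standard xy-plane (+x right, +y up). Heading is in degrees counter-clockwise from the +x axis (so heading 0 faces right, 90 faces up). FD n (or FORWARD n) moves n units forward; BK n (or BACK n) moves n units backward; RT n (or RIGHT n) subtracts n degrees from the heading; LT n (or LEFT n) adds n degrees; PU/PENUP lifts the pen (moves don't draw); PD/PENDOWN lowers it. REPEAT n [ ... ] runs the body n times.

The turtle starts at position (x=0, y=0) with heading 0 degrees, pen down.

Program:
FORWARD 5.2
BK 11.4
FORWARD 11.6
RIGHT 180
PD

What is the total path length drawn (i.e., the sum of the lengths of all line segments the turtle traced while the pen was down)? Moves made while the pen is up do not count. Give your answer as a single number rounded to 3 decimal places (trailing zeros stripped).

Answer: 28.2

Derivation:
Executing turtle program step by step:
Start: pos=(0,0), heading=0, pen down
FD 5.2: (0,0) -> (5.2,0) [heading=0, draw]
BK 11.4: (5.2,0) -> (-6.2,0) [heading=0, draw]
FD 11.6: (-6.2,0) -> (5.4,0) [heading=0, draw]
RT 180: heading 0 -> 180
PD: pen down
Final: pos=(5.4,0), heading=180, 3 segment(s) drawn

Segment lengths:
  seg 1: (0,0) -> (5.2,0), length = 5.2
  seg 2: (5.2,0) -> (-6.2,0), length = 11.4
  seg 3: (-6.2,0) -> (5.4,0), length = 11.6
Total = 28.2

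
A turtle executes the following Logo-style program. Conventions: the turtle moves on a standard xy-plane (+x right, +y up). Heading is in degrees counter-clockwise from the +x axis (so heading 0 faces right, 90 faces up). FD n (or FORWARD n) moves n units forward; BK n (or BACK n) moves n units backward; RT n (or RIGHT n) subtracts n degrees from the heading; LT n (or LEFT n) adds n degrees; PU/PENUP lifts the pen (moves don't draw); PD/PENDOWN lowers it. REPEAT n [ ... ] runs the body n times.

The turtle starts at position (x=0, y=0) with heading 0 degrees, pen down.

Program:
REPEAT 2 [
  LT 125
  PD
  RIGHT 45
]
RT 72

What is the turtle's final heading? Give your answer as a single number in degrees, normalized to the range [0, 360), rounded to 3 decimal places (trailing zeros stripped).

Answer: 88

Derivation:
Executing turtle program step by step:
Start: pos=(0,0), heading=0, pen down
REPEAT 2 [
  -- iteration 1/2 --
  LT 125: heading 0 -> 125
  PD: pen down
  RT 45: heading 125 -> 80
  -- iteration 2/2 --
  LT 125: heading 80 -> 205
  PD: pen down
  RT 45: heading 205 -> 160
]
RT 72: heading 160 -> 88
Final: pos=(0,0), heading=88, 0 segment(s) drawn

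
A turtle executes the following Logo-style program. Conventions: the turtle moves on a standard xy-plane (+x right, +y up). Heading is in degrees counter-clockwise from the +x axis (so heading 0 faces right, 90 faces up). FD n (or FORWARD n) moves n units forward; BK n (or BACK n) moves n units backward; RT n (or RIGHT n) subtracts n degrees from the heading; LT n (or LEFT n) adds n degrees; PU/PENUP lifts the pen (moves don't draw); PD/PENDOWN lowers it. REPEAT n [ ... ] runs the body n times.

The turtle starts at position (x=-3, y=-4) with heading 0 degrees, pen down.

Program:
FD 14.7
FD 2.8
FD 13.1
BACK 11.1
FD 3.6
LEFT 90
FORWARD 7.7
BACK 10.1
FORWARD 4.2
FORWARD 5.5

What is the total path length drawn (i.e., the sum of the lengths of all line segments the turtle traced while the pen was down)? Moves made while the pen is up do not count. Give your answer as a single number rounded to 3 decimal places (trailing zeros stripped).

Executing turtle program step by step:
Start: pos=(-3,-4), heading=0, pen down
FD 14.7: (-3,-4) -> (11.7,-4) [heading=0, draw]
FD 2.8: (11.7,-4) -> (14.5,-4) [heading=0, draw]
FD 13.1: (14.5,-4) -> (27.6,-4) [heading=0, draw]
BK 11.1: (27.6,-4) -> (16.5,-4) [heading=0, draw]
FD 3.6: (16.5,-4) -> (20.1,-4) [heading=0, draw]
LT 90: heading 0 -> 90
FD 7.7: (20.1,-4) -> (20.1,3.7) [heading=90, draw]
BK 10.1: (20.1,3.7) -> (20.1,-6.4) [heading=90, draw]
FD 4.2: (20.1,-6.4) -> (20.1,-2.2) [heading=90, draw]
FD 5.5: (20.1,-2.2) -> (20.1,3.3) [heading=90, draw]
Final: pos=(20.1,3.3), heading=90, 9 segment(s) drawn

Segment lengths:
  seg 1: (-3,-4) -> (11.7,-4), length = 14.7
  seg 2: (11.7,-4) -> (14.5,-4), length = 2.8
  seg 3: (14.5,-4) -> (27.6,-4), length = 13.1
  seg 4: (27.6,-4) -> (16.5,-4), length = 11.1
  seg 5: (16.5,-4) -> (20.1,-4), length = 3.6
  seg 6: (20.1,-4) -> (20.1,3.7), length = 7.7
  seg 7: (20.1,3.7) -> (20.1,-6.4), length = 10.1
  seg 8: (20.1,-6.4) -> (20.1,-2.2), length = 4.2
  seg 9: (20.1,-2.2) -> (20.1,3.3), length = 5.5
Total = 72.8

Answer: 72.8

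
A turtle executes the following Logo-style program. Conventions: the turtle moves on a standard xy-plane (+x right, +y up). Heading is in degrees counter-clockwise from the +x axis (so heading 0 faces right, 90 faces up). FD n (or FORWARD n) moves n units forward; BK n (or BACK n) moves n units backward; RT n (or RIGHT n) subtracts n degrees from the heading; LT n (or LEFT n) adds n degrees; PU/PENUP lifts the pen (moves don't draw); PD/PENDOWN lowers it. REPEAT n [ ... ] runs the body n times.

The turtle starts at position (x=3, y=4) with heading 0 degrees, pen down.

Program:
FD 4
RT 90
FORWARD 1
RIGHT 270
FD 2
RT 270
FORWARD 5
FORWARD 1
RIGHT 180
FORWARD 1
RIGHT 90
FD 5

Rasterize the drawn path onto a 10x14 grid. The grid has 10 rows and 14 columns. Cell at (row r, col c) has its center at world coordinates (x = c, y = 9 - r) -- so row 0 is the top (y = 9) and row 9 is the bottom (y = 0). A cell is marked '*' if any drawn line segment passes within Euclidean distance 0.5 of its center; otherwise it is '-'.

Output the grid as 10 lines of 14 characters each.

Answer: ---------*----
----******----
---------*----
---------*----
---------*----
---*****-*----
-------***----
--------------
--------------
--------------

Derivation:
Segment 0: (3,4) -> (7,4)
Segment 1: (7,4) -> (7,3)
Segment 2: (7,3) -> (9,3)
Segment 3: (9,3) -> (9,8)
Segment 4: (9,8) -> (9,9)
Segment 5: (9,9) -> (9,8)
Segment 6: (9,8) -> (4,8)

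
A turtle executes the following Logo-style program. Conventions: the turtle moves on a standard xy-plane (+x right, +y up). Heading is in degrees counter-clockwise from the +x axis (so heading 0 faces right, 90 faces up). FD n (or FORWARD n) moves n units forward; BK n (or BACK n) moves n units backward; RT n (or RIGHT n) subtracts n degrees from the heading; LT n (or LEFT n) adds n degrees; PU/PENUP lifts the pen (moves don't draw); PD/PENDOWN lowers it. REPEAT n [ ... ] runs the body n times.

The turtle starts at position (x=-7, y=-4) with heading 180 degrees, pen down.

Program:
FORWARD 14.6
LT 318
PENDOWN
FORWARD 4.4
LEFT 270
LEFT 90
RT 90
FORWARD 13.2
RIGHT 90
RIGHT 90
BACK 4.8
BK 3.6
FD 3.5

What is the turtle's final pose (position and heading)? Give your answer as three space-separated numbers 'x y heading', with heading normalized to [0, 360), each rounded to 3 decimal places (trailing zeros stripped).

Executing turtle program step by step:
Start: pos=(-7,-4), heading=180, pen down
FD 14.6: (-7,-4) -> (-21.6,-4) [heading=180, draw]
LT 318: heading 180 -> 138
PD: pen down
FD 4.4: (-21.6,-4) -> (-24.87,-1.056) [heading=138, draw]
LT 270: heading 138 -> 48
LT 90: heading 48 -> 138
RT 90: heading 138 -> 48
FD 13.2: (-24.87,-1.056) -> (-16.037,8.754) [heading=48, draw]
RT 90: heading 48 -> 318
RT 90: heading 318 -> 228
BK 4.8: (-16.037,8.754) -> (-12.825,12.321) [heading=228, draw]
BK 3.6: (-12.825,12.321) -> (-10.417,14.996) [heading=228, draw]
FD 3.5: (-10.417,14.996) -> (-12.759,12.395) [heading=228, draw]
Final: pos=(-12.759,12.395), heading=228, 6 segment(s) drawn

Answer: -12.759 12.395 228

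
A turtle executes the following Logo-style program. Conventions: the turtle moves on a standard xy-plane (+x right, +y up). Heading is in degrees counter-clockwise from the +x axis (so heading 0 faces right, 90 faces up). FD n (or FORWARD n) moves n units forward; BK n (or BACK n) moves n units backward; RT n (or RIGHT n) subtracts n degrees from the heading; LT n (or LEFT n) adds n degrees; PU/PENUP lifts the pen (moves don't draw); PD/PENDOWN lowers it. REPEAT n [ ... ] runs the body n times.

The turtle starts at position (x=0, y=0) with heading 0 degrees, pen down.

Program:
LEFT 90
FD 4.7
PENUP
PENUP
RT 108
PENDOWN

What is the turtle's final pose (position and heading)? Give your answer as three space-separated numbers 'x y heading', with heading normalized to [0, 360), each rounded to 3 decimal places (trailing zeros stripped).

Answer: 0 4.7 342

Derivation:
Executing turtle program step by step:
Start: pos=(0,0), heading=0, pen down
LT 90: heading 0 -> 90
FD 4.7: (0,0) -> (0,4.7) [heading=90, draw]
PU: pen up
PU: pen up
RT 108: heading 90 -> 342
PD: pen down
Final: pos=(0,4.7), heading=342, 1 segment(s) drawn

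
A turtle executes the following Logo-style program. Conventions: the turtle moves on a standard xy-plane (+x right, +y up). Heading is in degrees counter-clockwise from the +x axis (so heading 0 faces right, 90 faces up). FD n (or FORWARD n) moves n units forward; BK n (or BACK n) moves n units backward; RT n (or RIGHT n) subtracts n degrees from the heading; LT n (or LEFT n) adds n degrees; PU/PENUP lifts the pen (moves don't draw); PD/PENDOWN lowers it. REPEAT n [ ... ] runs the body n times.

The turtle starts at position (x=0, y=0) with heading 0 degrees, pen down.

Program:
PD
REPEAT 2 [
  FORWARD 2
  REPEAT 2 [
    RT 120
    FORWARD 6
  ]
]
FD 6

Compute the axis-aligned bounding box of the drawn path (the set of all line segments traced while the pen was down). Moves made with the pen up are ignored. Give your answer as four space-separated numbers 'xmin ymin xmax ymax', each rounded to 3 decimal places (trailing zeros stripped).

Answer: -5 -8.66 2 1.732

Derivation:
Executing turtle program step by step:
Start: pos=(0,0), heading=0, pen down
PD: pen down
REPEAT 2 [
  -- iteration 1/2 --
  FD 2: (0,0) -> (2,0) [heading=0, draw]
  REPEAT 2 [
    -- iteration 1/2 --
    RT 120: heading 0 -> 240
    FD 6: (2,0) -> (-1,-5.196) [heading=240, draw]
    -- iteration 2/2 --
    RT 120: heading 240 -> 120
    FD 6: (-1,-5.196) -> (-4,0) [heading=120, draw]
  ]
  -- iteration 2/2 --
  FD 2: (-4,0) -> (-5,1.732) [heading=120, draw]
  REPEAT 2 [
    -- iteration 1/2 --
    RT 120: heading 120 -> 0
    FD 6: (-5,1.732) -> (1,1.732) [heading=0, draw]
    -- iteration 2/2 --
    RT 120: heading 0 -> 240
    FD 6: (1,1.732) -> (-2,-3.464) [heading=240, draw]
  ]
]
FD 6: (-2,-3.464) -> (-5,-8.66) [heading=240, draw]
Final: pos=(-5,-8.66), heading=240, 7 segment(s) drawn

Segment endpoints: x in {-5, -5, -4, -2, -1, 0, 1, 2}, y in {-8.66, -5.196, -3.464, 0, 0, 1.732, 1.732}
xmin=-5, ymin=-8.66, xmax=2, ymax=1.732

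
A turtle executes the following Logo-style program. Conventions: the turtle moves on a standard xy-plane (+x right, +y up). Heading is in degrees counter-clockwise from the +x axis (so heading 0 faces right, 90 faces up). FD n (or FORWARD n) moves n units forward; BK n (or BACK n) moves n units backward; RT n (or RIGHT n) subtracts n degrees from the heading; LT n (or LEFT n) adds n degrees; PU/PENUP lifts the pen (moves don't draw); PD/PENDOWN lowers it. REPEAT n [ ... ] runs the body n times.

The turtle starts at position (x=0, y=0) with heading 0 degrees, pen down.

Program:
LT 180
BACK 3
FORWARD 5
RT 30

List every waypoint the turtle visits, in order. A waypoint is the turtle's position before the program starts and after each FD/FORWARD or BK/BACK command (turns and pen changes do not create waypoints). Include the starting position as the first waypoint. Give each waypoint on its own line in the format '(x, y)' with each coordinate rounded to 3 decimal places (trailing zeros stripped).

Answer: (0, 0)
(3, 0)
(-2, 0)

Derivation:
Executing turtle program step by step:
Start: pos=(0,0), heading=0, pen down
LT 180: heading 0 -> 180
BK 3: (0,0) -> (3,0) [heading=180, draw]
FD 5: (3,0) -> (-2,0) [heading=180, draw]
RT 30: heading 180 -> 150
Final: pos=(-2,0), heading=150, 2 segment(s) drawn
Waypoints (3 total):
(0, 0)
(3, 0)
(-2, 0)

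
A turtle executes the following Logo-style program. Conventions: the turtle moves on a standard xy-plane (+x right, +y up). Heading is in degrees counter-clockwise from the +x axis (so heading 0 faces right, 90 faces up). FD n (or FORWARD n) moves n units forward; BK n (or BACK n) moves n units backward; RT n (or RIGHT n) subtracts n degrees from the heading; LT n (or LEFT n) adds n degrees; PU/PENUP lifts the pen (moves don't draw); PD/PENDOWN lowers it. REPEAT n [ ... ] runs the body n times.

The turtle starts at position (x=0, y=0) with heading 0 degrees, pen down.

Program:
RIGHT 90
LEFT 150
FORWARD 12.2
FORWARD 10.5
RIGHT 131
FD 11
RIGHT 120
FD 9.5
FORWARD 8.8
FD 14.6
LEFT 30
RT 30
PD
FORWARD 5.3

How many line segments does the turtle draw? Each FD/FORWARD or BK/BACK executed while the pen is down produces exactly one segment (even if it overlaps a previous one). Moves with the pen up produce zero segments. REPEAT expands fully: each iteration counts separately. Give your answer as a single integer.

Answer: 7

Derivation:
Executing turtle program step by step:
Start: pos=(0,0), heading=0, pen down
RT 90: heading 0 -> 270
LT 150: heading 270 -> 60
FD 12.2: (0,0) -> (6.1,10.566) [heading=60, draw]
FD 10.5: (6.1,10.566) -> (11.35,19.659) [heading=60, draw]
RT 131: heading 60 -> 289
FD 11: (11.35,19.659) -> (14.931,9.258) [heading=289, draw]
RT 120: heading 289 -> 169
FD 9.5: (14.931,9.258) -> (5.606,11.071) [heading=169, draw]
FD 8.8: (5.606,11.071) -> (-3.033,12.75) [heading=169, draw]
FD 14.6: (-3.033,12.75) -> (-17.364,15.536) [heading=169, draw]
LT 30: heading 169 -> 199
RT 30: heading 199 -> 169
PD: pen down
FD 5.3: (-17.364,15.536) -> (-22.567,16.547) [heading=169, draw]
Final: pos=(-22.567,16.547), heading=169, 7 segment(s) drawn
Segments drawn: 7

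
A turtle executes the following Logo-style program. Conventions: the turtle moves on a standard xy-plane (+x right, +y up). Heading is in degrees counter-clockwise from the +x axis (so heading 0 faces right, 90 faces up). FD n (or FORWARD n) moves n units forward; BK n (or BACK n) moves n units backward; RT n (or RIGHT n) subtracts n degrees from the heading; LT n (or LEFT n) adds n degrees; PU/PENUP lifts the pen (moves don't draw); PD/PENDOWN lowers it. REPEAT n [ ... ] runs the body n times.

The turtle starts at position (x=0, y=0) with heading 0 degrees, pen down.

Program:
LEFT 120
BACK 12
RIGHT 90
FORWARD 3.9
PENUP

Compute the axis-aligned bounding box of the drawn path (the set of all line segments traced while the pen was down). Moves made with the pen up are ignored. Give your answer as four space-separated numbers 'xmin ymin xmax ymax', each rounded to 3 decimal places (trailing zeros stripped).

Executing turtle program step by step:
Start: pos=(0,0), heading=0, pen down
LT 120: heading 0 -> 120
BK 12: (0,0) -> (6,-10.392) [heading=120, draw]
RT 90: heading 120 -> 30
FD 3.9: (6,-10.392) -> (9.377,-8.442) [heading=30, draw]
PU: pen up
Final: pos=(9.377,-8.442), heading=30, 2 segment(s) drawn

Segment endpoints: x in {0, 6, 9.377}, y in {-10.392, -8.442, 0}
xmin=0, ymin=-10.392, xmax=9.377, ymax=0

Answer: 0 -10.392 9.377 0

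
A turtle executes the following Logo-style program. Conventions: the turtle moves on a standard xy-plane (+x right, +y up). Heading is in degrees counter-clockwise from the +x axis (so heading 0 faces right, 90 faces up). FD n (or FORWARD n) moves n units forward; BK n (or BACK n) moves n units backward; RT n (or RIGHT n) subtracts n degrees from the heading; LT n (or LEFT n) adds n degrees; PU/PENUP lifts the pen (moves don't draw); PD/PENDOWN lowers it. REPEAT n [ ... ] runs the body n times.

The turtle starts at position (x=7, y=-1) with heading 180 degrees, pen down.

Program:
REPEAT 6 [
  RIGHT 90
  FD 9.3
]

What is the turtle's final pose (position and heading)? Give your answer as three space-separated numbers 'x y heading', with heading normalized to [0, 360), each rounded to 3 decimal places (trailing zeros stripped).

Answer: 16.3 8.3 0

Derivation:
Executing turtle program step by step:
Start: pos=(7,-1), heading=180, pen down
REPEAT 6 [
  -- iteration 1/6 --
  RT 90: heading 180 -> 90
  FD 9.3: (7,-1) -> (7,8.3) [heading=90, draw]
  -- iteration 2/6 --
  RT 90: heading 90 -> 0
  FD 9.3: (7,8.3) -> (16.3,8.3) [heading=0, draw]
  -- iteration 3/6 --
  RT 90: heading 0 -> 270
  FD 9.3: (16.3,8.3) -> (16.3,-1) [heading=270, draw]
  -- iteration 4/6 --
  RT 90: heading 270 -> 180
  FD 9.3: (16.3,-1) -> (7,-1) [heading=180, draw]
  -- iteration 5/6 --
  RT 90: heading 180 -> 90
  FD 9.3: (7,-1) -> (7,8.3) [heading=90, draw]
  -- iteration 6/6 --
  RT 90: heading 90 -> 0
  FD 9.3: (7,8.3) -> (16.3,8.3) [heading=0, draw]
]
Final: pos=(16.3,8.3), heading=0, 6 segment(s) drawn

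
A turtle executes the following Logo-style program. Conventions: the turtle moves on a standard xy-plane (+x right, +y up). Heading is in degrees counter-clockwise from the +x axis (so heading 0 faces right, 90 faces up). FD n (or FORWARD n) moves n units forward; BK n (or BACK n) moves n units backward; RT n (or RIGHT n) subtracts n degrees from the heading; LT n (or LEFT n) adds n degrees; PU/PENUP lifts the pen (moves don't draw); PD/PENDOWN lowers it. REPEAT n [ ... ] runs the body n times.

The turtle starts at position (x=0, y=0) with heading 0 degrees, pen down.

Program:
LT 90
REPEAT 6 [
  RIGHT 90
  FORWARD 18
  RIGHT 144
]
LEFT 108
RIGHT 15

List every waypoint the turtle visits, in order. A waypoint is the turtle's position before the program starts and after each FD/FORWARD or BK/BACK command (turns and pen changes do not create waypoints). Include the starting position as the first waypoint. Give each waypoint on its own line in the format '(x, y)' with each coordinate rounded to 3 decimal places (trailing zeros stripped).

Answer: (0, 0)
(18, 0)
(7.42, 14.562)
(1.858, -2.557)
(18.977, 3.006)
(4.414, 13.586)
(4.414, -4.414)

Derivation:
Executing turtle program step by step:
Start: pos=(0,0), heading=0, pen down
LT 90: heading 0 -> 90
REPEAT 6 [
  -- iteration 1/6 --
  RT 90: heading 90 -> 0
  FD 18: (0,0) -> (18,0) [heading=0, draw]
  RT 144: heading 0 -> 216
  -- iteration 2/6 --
  RT 90: heading 216 -> 126
  FD 18: (18,0) -> (7.42,14.562) [heading=126, draw]
  RT 144: heading 126 -> 342
  -- iteration 3/6 --
  RT 90: heading 342 -> 252
  FD 18: (7.42,14.562) -> (1.858,-2.557) [heading=252, draw]
  RT 144: heading 252 -> 108
  -- iteration 4/6 --
  RT 90: heading 108 -> 18
  FD 18: (1.858,-2.557) -> (18.977,3.006) [heading=18, draw]
  RT 144: heading 18 -> 234
  -- iteration 5/6 --
  RT 90: heading 234 -> 144
  FD 18: (18.977,3.006) -> (4.414,13.586) [heading=144, draw]
  RT 144: heading 144 -> 0
  -- iteration 6/6 --
  RT 90: heading 0 -> 270
  FD 18: (4.414,13.586) -> (4.414,-4.414) [heading=270, draw]
  RT 144: heading 270 -> 126
]
LT 108: heading 126 -> 234
RT 15: heading 234 -> 219
Final: pos=(4.414,-4.414), heading=219, 6 segment(s) drawn
Waypoints (7 total):
(0, 0)
(18, 0)
(7.42, 14.562)
(1.858, -2.557)
(18.977, 3.006)
(4.414, 13.586)
(4.414, -4.414)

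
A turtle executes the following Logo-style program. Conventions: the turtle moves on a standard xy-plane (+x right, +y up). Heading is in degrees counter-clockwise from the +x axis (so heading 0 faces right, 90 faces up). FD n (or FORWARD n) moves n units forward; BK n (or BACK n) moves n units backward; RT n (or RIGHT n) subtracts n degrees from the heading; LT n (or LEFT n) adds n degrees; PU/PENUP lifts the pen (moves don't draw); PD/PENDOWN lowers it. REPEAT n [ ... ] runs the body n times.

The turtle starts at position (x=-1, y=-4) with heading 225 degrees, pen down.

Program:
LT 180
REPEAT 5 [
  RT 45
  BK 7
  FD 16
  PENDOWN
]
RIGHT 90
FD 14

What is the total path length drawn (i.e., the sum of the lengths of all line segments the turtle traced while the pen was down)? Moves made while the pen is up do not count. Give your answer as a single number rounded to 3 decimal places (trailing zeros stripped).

Answer: 129

Derivation:
Executing turtle program step by step:
Start: pos=(-1,-4), heading=225, pen down
LT 180: heading 225 -> 45
REPEAT 5 [
  -- iteration 1/5 --
  RT 45: heading 45 -> 0
  BK 7: (-1,-4) -> (-8,-4) [heading=0, draw]
  FD 16: (-8,-4) -> (8,-4) [heading=0, draw]
  PD: pen down
  -- iteration 2/5 --
  RT 45: heading 0 -> 315
  BK 7: (8,-4) -> (3.05,0.95) [heading=315, draw]
  FD 16: (3.05,0.95) -> (14.364,-10.364) [heading=315, draw]
  PD: pen down
  -- iteration 3/5 --
  RT 45: heading 315 -> 270
  BK 7: (14.364,-10.364) -> (14.364,-3.364) [heading=270, draw]
  FD 16: (14.364,-3.364) -> (14.364,-19.364) [heading=270, draw]
  PD: pen down
  -- iteration 4/5 --
  RT 45: heading 270 -> 225
  BK 7: (14.364,-19.364) -> (19.314,-14.414) [heading=225, draw]
  FD 16: (19.314,-14.414) -> (8,-25.728) [heading=225, draw]
  PD: pen down
  -- iteration 5/5 --
  RT 45: heading 225 -> 180
  BK 7: (8,-25.728) -> (15,-25.728) [heading=180, draw]
  FD 16: (15,-25.728) -> (-1,-25.728) [heading=180, draw]
  PD: pen down
]
RT 90: heading 180 -> 90
FD 14: (-1,-25.728) -> (-1,-11.728) [heading=90, draw]
Final: pos=(-1,-11.728), heading=90, 11 segment(s) drawn

Segment lengths:
  seg 1: (-1,-4) -> (-8,-4), length = 7
  seg 2: (-8,-4) -> (8,-4), length = 16
  seg 3: (8,-4) -> (3.05,0.95), length = 7
  seg 4: (3.05,0.95) -> (14.364,-10.364), length = 16
  seg 5: (14.364,-10.364) -> (14.364,-3.364), length = 7
  seg 6: (14.364,-3.364) -> (14.364,-19.364), length = 16
  seg 7: (14.364,-19.364) -> (19.314,-14.414), length = 7
  seg 8: (19.314,-14.414) -> (8,-25.728), length = 16
  seg 9: (8,-25.728) -> (15,-25.728), length = 7
  seg 10: (15,-25.728) -> (-1,-25.728), length = 16
  seg 11: (-1,-25.728) -> (-1,-11.728), length = 14
Total = 129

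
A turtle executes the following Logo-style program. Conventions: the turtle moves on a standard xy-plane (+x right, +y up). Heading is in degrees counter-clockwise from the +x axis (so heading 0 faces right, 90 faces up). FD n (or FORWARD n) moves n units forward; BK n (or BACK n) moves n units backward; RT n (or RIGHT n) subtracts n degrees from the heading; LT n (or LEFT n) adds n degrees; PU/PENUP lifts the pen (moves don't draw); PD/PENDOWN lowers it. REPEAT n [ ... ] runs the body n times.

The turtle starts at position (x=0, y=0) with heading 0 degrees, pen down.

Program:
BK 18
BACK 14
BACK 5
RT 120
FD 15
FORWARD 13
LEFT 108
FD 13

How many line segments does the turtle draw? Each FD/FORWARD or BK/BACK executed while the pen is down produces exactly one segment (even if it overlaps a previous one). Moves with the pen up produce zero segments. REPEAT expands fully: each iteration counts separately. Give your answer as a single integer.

Executing turtle program step by step:
Start: pos=(0,0), heading=0, pen down
BK 18: (0,0) -> (-18,0) [heading=0, draw]
BK 14: (-18,0) -> (-32,0) [heading=0, draw]
BK 5: (-32,0) -> (-37,0) [heading=0, draw]
RT 120: heading 0 -> 240
FD 15: (-37,0) -> (-44.5,-12.99) [heading=240, draw]
FD 13: (-44.5,-12.99) -> (-51,-24.249) [heading=240, draw]
LT 108: heading 240 -> 348
FD 13: (-51,-24.249) -> (-38.284,-26.952) [heading=348, draw]
Final: pos=(-38.284,-26.952), heading=348, 6 segment(s) drawn
Segments drawn: 6

Answer: 6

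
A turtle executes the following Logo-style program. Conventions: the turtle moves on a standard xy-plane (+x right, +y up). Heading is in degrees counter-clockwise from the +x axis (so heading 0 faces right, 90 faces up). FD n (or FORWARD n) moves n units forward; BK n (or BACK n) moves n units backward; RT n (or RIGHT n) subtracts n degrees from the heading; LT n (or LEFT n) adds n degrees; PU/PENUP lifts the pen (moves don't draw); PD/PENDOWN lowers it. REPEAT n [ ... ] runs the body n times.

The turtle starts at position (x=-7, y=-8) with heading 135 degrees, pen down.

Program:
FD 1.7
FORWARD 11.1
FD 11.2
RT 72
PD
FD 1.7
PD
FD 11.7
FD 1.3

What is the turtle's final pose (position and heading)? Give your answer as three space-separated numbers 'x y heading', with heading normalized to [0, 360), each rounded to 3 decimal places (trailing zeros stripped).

Executing turtle program step by step:
Start: pos=(-7,-8), heading=135, pen down
FD 1.7: (-7,-8) -> (-8.202,-6.798) [heading=135, draw]
FD 11.1: (-8.202,-6.798) -> (-16.051,1.051) [heading=135, draw]
FD 11.2: (-16.051,1.051) -> (-23.971,8.971) [heading=135, draw]
RT 72: heading 135 -> 63
PD: pen down
FD 1.7: (-23.971,8.971) -> (-23.199,10.485) [heading=63, draw]
PD: pen down
FD 11.7: (-23.199,10.485) -> (-17.887,20.91) [heading=63, draw]
FD 1.3: (-17.887,20.91) -> (-17.297,22.068) [heading=63, draw]
Final: pos=(-17.297,22.068), heading=63, 6 segment(s) drawn

Answer: -17.297 22.068 63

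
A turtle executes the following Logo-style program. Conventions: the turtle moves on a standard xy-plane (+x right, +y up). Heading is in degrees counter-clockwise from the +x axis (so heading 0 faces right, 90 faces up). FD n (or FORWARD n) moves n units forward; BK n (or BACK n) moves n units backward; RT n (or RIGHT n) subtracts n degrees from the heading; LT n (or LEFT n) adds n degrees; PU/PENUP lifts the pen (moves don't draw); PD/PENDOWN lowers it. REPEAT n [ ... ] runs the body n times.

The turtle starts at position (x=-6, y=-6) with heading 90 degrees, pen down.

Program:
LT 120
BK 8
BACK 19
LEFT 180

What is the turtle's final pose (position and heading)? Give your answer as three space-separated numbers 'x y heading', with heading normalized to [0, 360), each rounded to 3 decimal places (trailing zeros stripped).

Executing turtle program step by step:
Start: pos=(-6,-6), heading=90, pen down
LT 120: heading 90 -> 210
BK 8: (-6,-6) -> (0.928,-2) [heading=210, draw]
BK 19: (0.928,-2) -> (17.383,7.5) [heading=210, draw]
LT 180: heading 210 -> 30
Final: pos=(17.383,7.5), heading=30, 2 segment(s) drawn

Answer: 17.383 7.5 30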